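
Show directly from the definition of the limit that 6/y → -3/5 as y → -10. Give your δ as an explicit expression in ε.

Let ε > 0 be given. We seek δ > 0 such that 0 < |y + 10| < δ implies |6/y + 3/5| < ε.
|6/y + 3/5| = 6·|-10 − y|/(10·|y|) = 6|y + 10|/(10|y|).
Restrict δ ≤ 5. Then |y + 10| < 5 gives |y| > 5, so 10|y| > 50.
Then |6/y + 3/5| < 6|y + 10|/50, which is < ε when |y + 10| < (25/3)ε.
Take δ = min(5, (25/3)ε). Then 0 < |y + 10| < δ gives both |y + 10| < 5 and |y + 10| < (25/3)ε, so |6/y + 3/5| < ε.

δ = min(5, (25/3)ε)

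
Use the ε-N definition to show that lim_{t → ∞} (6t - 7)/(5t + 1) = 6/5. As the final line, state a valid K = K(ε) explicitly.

K = (41/25)/ε

Let ε > 0 be given. We seek K > 0 such that t > K implies |(6t - 7)/(5t + 1) − (6/5)| < ε.
(6t - 7)/(5t + 1) − (6/5) = (5(6t - 7) − 6(5t + 1)) / (5(5t + 1)) = -41/(5(5t + 1)).
For t > 0 we have 5t + 1 > 5t, so |(6t - 7)/(5t + 1) − (6/5)| = 41/(5(5t + 1)) < 41/(5·5t) = (41/25)/t.
Thus |(6t - 7)/(5t + 1) − (6/5)| < ε whenever t > (41/25)/ε.
Take K = (41/25)/ε. If t > K then |(6t - 7)/(5t + 1) − (6/5)| < (41/25)/t < ε.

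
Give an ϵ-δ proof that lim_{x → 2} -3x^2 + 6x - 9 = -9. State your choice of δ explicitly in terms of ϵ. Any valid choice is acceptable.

Let ϵ > 0. We want δ > 0 such that 0 < |x − 2| < δ implies |(-3x^2 + 6x - 9) + 9| < ϵ.
(-3x^2 + 6x - 9) + 9 = -3x^2 + 6x = (x − 2)(-3x).
So |(-3x^2 + 6x - 9) + 9| = |x − 2|·|-3x|.
Assume first that |x − 2| < 1, so |x| < 3. Then |-3x| ≤ 3·3 = 9.
Hence |(-3x^2 + 6x - 9) + 9| ≤ 9|x − 2| < ϵ provided |x − 2| < ϵ/9.
Take δ = min(1, ϵ/9). Then 0 < |x − 2| < δ gives both |x − 2| < 1 and |x − 2| < ϵ/9, so |(-3x^2 + 6x - 9) + 9| < ϵ.

δ = min(1, ϵ/9)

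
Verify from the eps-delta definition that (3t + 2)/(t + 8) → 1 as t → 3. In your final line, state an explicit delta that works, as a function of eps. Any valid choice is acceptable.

Suppose eps > 0. We want delta > 0 with 0 < |t − 3| < delta ⇒ |(3t + 2)/(t + 8) − 1| < eps.
Combining over a common denominator, (3t + 2)/(t + 8) − 1 = [(3t + 2)·11 − 11·(t + 8)] / [11·(t + 8)] = 22(t − 3) / (11(t + 8)).
So |(3t + 2)/(t + 8) − 1| = 22|t − 3| / (11·|t + 8|).
Restrict delta ≤ 11/2. Then |t − 3| < 11/2 gives |t + 8| = |(t − 3) + 11| ≥ 11 − 11/2 = 11/2.
Hence |(3t + 2)/(t + 8) − 1| < 22|t − 3|/(11·(11/2)) = (4/11)|t − 3|, which is < eps once |t − 3| < (11/4)eps.
Take delta = min(11/2, (11/4)eps). Then 0 < |t − 3| < delta forces both bounds, so |(3t + 2)/(t + 8) − 1| < eps.

delta = min(11/2, (11/4)eps)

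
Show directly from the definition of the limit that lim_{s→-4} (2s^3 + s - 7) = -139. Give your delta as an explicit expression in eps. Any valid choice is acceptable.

delta = min(1, eps/123)

Fix eps > 0. We want delta > 0 such that 0 < |s + 4| < delta implies |(2s^3 + s - 7) + 139| < eps.
(2s^3 + s - 7) + 139 = 2s^3 + s + 132 = (s + 4)(2s^2 - 8s + 33).
So |(2s^3 + s - 7) + 139| = |s + 4|·|2s^2 - 8s + 33|.
Require delta ≤ 1. Then |s + 4| < 1 gives |s| < 5, and by the triangle inequality |2s^2 - 8s + 33| ≤ 2·5^2 + 8·5 + 33 = 123.
Hence |(2s^3 + s - 7) + 139| ≤ 123|s + 4| < eps provided |s + 4| < eps/123.
Choosing delta = min(1, eps/123) ensures both conditions, hence |(2s^3 + s - 7) + 139| < eps.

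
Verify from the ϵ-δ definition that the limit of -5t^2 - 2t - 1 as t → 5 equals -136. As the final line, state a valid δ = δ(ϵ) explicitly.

Fix ϵ > 0. We want δ > 0 such that 0 < |t − 5| < δ implies |(-5t^2 - 2t - 1) + 136| < ϵ.
(-5t^2 - 2t - 1) + 136 = -5t^2 - 2t + 135 = (t − 5)(-5t - 27).
So |(-5t^2 - 2t - 1) + 136| = |t − 5|·|-5t - 27|.
Require δ ≤ 1. Then |t − 5| < 1 gives |t| < 6, and by the triangle inequality |-5t - 27| ≤ 5·6 + 27 = 57.
Hence |(-5t^2 - 2t - 1) + 136| ≤ 57|t − 5| < ϵ provided |t − 5| < ϵ/57.
Choosing δ = min(1, ϵ/57) ensures both conditions, hence |(-5t^2 - 2t - 1) + 136| < ϵ.

δ = min(1, ϵ/57)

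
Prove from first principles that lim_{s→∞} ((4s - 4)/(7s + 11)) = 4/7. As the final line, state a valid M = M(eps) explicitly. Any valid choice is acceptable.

Fix eps > 0. We seek M > 0 such that s > M implies |(4s - 4)/(7s + 11) − (4/7)| < eps.
(4s - 4)/(7s + 11) − (4/7) = (7(4s - 4) − 4(7s + 11)) / (7(7s + 11)) = -72/(7(7s + 11)).
For s > 0 we have 7s + 11 > 7s, so |(4s - 4)/(7s + 11) − (4/7)| = 72/(7(7s + 11)) < 72/(7·7s) = (72/49)/s.
Thus |(4s - 4)/(7s + 11) − (4/7)| < eps whenever s > (72/49)/eps.
Take M = (72/49)/eps. If s > M then |(4s - 4)/(7s + 11) − (4/7)| < (72/49)/s < eps.

M = (72/49)/eps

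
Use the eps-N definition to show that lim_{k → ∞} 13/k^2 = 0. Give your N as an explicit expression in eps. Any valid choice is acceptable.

Suppose eps > 0. For k ≥ 1, |13/k^2 − 0| = 13/k^2.
13/k^2 < eps ⇔ k^2 > 13/eps ⇔ k > (13/eps)^{1/2}.
Take N = (13/eps)^{1/2}. Then k > N implies 13/k^2 < eps.

N = (13/eps)^{1/2}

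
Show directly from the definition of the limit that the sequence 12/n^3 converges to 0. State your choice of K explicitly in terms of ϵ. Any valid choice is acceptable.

K = (12/ϵ)^{1/3}

Suppose ϵ > 0. For n ≥ 1, |12/n^3 − 0| = 12/n^3.
12/n^3 < ϵ ⇔ n^3 > 12/ϵ ⇔ n > (12/ϵ)^{1/3}.
Take K = (12/ϵ)^{1/3}. Then n > K implies 12/n^3 < ϵ.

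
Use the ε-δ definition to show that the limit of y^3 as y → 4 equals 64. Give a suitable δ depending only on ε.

Fix ε > 0. We seek δ > 0 with 0 < |y − 4| < δ ⇒ |y^3 − 64| < ε.
Factor: y^3 − 64 = (y − 4)(y^2 + 4y + 16), so |y^3 − 64| = |y − 4|·|y^2 + 4y + 16|.
Impose δ ≤ 2 so that |y| < 6; then |y^2 + 4y + 16| ≤ 76.
Hence |y^3 − 64| ≤ 76|y − 4|, which is < ε once |y − 4| < ε/76.
Take δ = min(2, ε/76). If 0 < |y − 4| < δ then both bounds hold and |y^3 − 64| ≤ 76|y − 4| < 76·(ε/76) = ε.

δ = min(2, ε/76)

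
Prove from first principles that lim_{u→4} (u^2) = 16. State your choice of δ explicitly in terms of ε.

δ = min(2, ε/10)

Let ε > 0. We seek δ > 0 with 0 < |u − 4| < δ ⇒ |u^2 − 16| < ε.
Factor: u^2 − 16 = (u − 4)(u + 4), so |u^2 − 16| = |u − 4|·|u + 4|.
Impose δ ≤ 2 so that |u| < 6; then |u + 4| ≤ 10.
Hence |u^2 − 16| ≤ 10|u − 4|, which is < ε once |u − 4| < ε/10.
Take δ = min(2, ε/10). If 0 < |u − 4| < δ then both bounds hold and |u^2 − 16| ≤ 10|u − 4| < 10·(ε/10) = ε.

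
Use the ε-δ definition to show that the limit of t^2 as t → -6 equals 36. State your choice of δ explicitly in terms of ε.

Suppose ε > 0. We seek δ > 0 with 0 < |t + 6| < δ ⇒ |t^2 − 36| < ε.
Factor: t^2 − 36 = (t + 6)(t - 6), so |t^2 − 36| = |t + 6|·|t - 6|.
Restrict δ ≤ 2. Then |t + 6| < 2 gives |t| < 8, so by the triangle inequality |t - 6| ≤ 8 + 6 = 14.
Hence |t^2 − 36| ≤ 14|t + 6|, which is < ε once |t + 6| < ε/14.
Take δ = min(2, ε/14). If 0 < |t + 6| < δ then both bounds hold and |t^2 − 36| ≤ 14|t + 6| < 14·(ε/14) = ε.

δ = min(2, ε/14)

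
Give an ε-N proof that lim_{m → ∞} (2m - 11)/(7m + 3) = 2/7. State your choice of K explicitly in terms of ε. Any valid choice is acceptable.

K = (83/49)/ε

Let ε > 0 be given. For m ≥ 1, |(2m - 11)/(7m + 3) − (2/7)| = |-83|/(7(7m + 3)) = 83/(7(7m + 3)).
Since 7m + 3 ≥ 7m for m ≥ 1, this is ≤ 83/(7·7m) = (83/49)/m.
So |(2m - 11)/(7m + 3) − (2/7)| < ε whenever m > (83/49)/ε.
Take K = (83/49)/ε. If m > K then |(2m - 11)/(7m + 3) − (2/7)| ≤ (83/49)/m < ε.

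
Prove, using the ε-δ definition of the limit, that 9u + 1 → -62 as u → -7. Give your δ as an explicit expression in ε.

δ = ε/9

Let ε > 0 be given. We need δ > 0 so that 0 < |u + 7| < δ implies |(9u + 1) + 62| < ε.
|(9u + 1) + 62| = |9u + 63| = 9|u + 7|.
Thus it suffices that |u + 7| < ε/9.
Take δ = ε/9. If 0 < |u + 7| < δ then |(9u + 1) + 62| = 9|u + 7| < 9·(ε/9) = ε.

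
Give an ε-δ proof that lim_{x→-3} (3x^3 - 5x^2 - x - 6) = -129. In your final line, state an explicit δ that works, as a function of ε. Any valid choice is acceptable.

Suppose ε > 0. We want δ > 0 such that 0 < |x + 3| < δ implies |(3x^3 - 5x^2 - x - 6) + 129| < ε.
(3x^3 - 5x^2 - x - 6) + 129 = 3x^3 - 5x^2 - x + 123 = (x + 3)(3x^2 - 14x + 41).
So |(3x^3 - 5x^2 - x - 6) + 129| = |x + 3|·|3x^2 - 14x + 41|.
Assume first that |x + 3| < 1, so |x| < 4. Then |3x^2 - 14x + 41| ≤ 3·4^2 + 14·4 + 41 = 145.
Hence |(3x^3 - 5x^2 - x - 6) + 129| ≤ 145|x + 3| < ε provided |x + 3| < ε/145.
Choosing δ = min(1, ε/145) ensures both conditions, hence |(3x^3 - 5x^2 - x - 6) + 129| < ε.

δ = min(1, ε/145)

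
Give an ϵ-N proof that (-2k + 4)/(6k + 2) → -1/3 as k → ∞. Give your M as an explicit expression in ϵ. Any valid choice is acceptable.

M = (7/9)/ϵ

Suppose ϵ > 0. For k ≥ 1, |(-2k + 4)/(6k + 2) + 1/3| = |28|/(6(6k + 2)) = 28/(6(6k + 2)).
Since 6k + 2 ≥ 6k for k ≥ 1, this is ≤ 28/(6·6k) = (7/9)/k.
So |(-2k + 4)/(6k + 2) + 1/3| < ϵ whenever k > (7/9)/ϵ.
Take M = (7/9)/ϵ. If k > M then |(-2k + 4)/(6k + 2) + 1/3| ≤ (7/9)/k < ϵ.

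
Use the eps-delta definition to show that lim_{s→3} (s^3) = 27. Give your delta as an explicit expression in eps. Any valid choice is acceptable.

Let eps > 0 be given. We seek delta > 0 with 0 < |s − 3| < delta ⇒ |s^3 − 27| < eps.
Factor: s^3 − 27 = (s − 3)(s^2 + 3s + 9), so |s^3 − 27| = |s − 3|·|s^2 + 3s + 9|.
Restrict delta ≤ 2. Then |s − 3| < 2 gives |s| < 5, so by the triangle inequality |s^2 + 3s + 9| ≤ 5^2 + 3·5 + 9 = 49.
Hence |s^3 − 27| ≤ 49|s − 3|, which is < eps once |s − 3| < eps/49.
Take delta = min(2, eps/49). If 0 < |s − 3| < delta then both bounds hold and |s^3 − 27| ≤ 49|s − 3| < 49·(eps/49) = eps.

delta = min(2, eps/49)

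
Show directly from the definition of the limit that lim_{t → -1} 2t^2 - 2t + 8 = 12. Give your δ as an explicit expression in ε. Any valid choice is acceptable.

Let ε > 0 be given. We want δ > 0 such that 0 < |t + 1| < δ implies |(2t^2 - 2t + 8) − 12| < ε.
(2t^2 - 2t + 8) − 12 = 2t^2 - 2t - 4 = (t + 1)(2t - 4).
So |(2t^2 - 2t + 8) − 12| = |t + 1|·|2t - 4|.
Require δ ≤ 2. Then |t + 1| < 2 gives |t| < 3, and by the triangle inequality |2t - 4| ≤ 2·3 + 4 = 10.
Hence |(2t^2 - 2t + 8) − 12| ≤ 10|t + 1| < ε provided |t + 1| < ε/10.
Take δ = min(2, ε/10). Then 0 < |t + 1| < δ gives both |t + 1| < 2 and |t + 1| < ε/10, so |(2t^2 - 2t + 8) − 12| < ε.

δ = min(2, ε/10)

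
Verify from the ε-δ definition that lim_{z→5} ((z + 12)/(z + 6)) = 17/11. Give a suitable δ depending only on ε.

δ = min(11/2, (121/12)ε)

Fix ε > 0. We want δ > 0 with 0 < |z − 5| < δ ⇒ |(z + 12)/(z + 6) − (17/11)| < ε.
Combining over a common denominator, (z + 12)/(z + 6) − (17/11) = [(z + 12)·11 − 17·(z + 6)] / [11·(z + 6)] = -6(z − 5) / (11(z + 6)).
So |(z + 12)/(z + 6) − (17/11)| = 6|z − 5| / (11·|z + 6|).
Require δ ≤ 11/2, so |z + 6| ≥ |11| − |z − 5| > 11 − 11/2 = 11/2.
Hence |(z + 12)/(z + 6) − (17/11)| < 6|z − 5|/(11·(11/2)) = (12/121)|z − 5|, which is < ε once |z − 5| < (121/12)ε.
Take δ = min(11/2, (121/12)ε). Then 0 < |z − 5| < δ forces both bounds, so |(z + 12)/(z + 6) − (17/11)| < ε.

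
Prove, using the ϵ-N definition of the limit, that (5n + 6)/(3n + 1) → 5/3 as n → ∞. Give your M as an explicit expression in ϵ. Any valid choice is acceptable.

M = (13/9)/ϵ

Fix ϵ > 0. For n ≥ 1, |(5n + 6)/(3n + 1) − (5/3)| = |13|/(3(3n + 1)) = 13/(3(3n + 1)).
Since 3n + 1 ≥ 3n for n ≥ 1, this is ≤ 13/(3·3n) = (13/9)/n.
So |(5n + 6)/(3n + 1) − (5/3)| < ϵ whenever n > (13/9)/ϵ.
Take M = (13/9)/ϵ. If n > M then |(5n + 6)/(3n + 1) − (5/3)| ≤ (13/9)/n < ϵ.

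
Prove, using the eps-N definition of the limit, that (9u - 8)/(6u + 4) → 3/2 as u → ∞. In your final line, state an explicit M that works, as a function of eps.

Suppose eps > 0. We seek M > 0 such that u > M implies |(9u - 8)/(6u + 4) − (3/2)| < eps.
(9u - 8)/(6u + 4) − (3/2) = (6(9u - 8) − 9(6u + 4)) / (6(6u + 4)) = -84/(6(6u + 4)).
For u > 0 we have 6u + 4 > 6u, so |(9u - 8)/(6u + 4) − (3/2)| = 84/(6(6u + 4)) < 84/(6·6u) = (7/3)/u.
Thus |(9u - 8)/(6u + 4) − (3/2)| < eps whenever u > (7/3)/eps.
Take M = (7/3)/eps. If u > M then |(9u - 8)/(6u + 4) − (3/2)| < (7/3)/u < eps.

M = (7/3)/eps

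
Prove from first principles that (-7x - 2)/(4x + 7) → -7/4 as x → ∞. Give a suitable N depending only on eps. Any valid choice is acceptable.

N = (41/16)/eps

Suppose eps > 0. We seek N > 0 such that x > N implies |(-7x - 2)/(4x + 7) + 7/4| < eps.
(-7x - 2)/(4x + 7) + 7/4 = (4(-7x - 2) − (-7)(4x + 7)) / (4(4x + 7)) = 41/(4(4x + 7)).
For x > 0 we have 4x + 7 > 4x, so |(-7x - 2)/(4x + 7) + 7/4| = 41/(4(4x + 7)) < 41/(4·4x) = (41/16)/x.
Thus |(-7x - 2)/(4x + 7) + 7/4| < eps whenever x > (41/16)/eps.
Take N = (41/16)/eps. If x > N then |(-7x - 2)/(4x + 7) + 7/4| < (41/16)/x < eps.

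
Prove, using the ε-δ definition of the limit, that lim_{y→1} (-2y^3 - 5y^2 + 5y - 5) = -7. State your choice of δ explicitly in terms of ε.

Let ε > 0 be given. We want δ > 0 such that 0 < |y − 1| < δ implies |(-2y^3 - 5y^2 + 5y - 5) + 7| < ε.
(-2y^3 - 5y^2 + 5y - 5) + 7 = -2y^3 - 5y^2 + 5y + 2 = (y − 1)(-2y^2 - 7y - 2).
So |(-2y^3 - 5y^2 + 5y - 5) + 7| = |y − 1|·|-2y^2 - 7y - 2|.
Require δ ≤ 1. Then |y − 1| < 1 gives |y| < 2, and by the triangle inequality |-2y^2 - 7y - 2| ≤ 2·2^2 + 7·2 + 2 = 24.
Hence |(-2y^3 - 5y^2 + 5y - 5) + 7| ≤ 24|y − 1| < ε provided |y − 1| < ε/24.
Take δ = min(1, ε/24). Then 0 < |y − 1| < δ gives both |y − 1| < 1 and |y − 1| < ε/24, so |(-2y^3 - 5y^2 + 5y - 5) + 7| < ε.

δ = min(1, ε/24)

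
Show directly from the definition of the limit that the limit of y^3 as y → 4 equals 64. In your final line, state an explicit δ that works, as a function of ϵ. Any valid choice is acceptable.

Fix ϵ > 0. We seek δ > 0 with 0 < |y − 4| < δ ⇒ |y^3 − 64| < ϵ.
Factor: y^3 − 64 = (y − 4)(y^2 + 4y + 16), so |y^3 − 64| = |y − 4|·|y^2 + 4y + 16|.
Restrict δ ≤ 1. Then |y − 4| < 1 gives |y| < 5, so by the triangle inequality |y^2 + 4y + 16| ≤ 5^2 + 4·5 + 16 = 61.
Hence |y^3 − 64| ≤ 61|y − 4|, which is < ϵ once |y − 4| < ϵ/61.
Take δ = min(1, ϵ/61). If 0 < |y − 4| < δ then both bounds hold and |y^3 − 64| ≤ 61|y − 4| < 61·(ϵ/61) = ϵ.

δ = min(1, ϵ/61)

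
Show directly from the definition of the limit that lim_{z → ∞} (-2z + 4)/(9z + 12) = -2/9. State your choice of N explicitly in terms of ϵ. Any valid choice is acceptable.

Let ϵ > 0. We seek N > 0 such that z > N implies |(-2z + 4)/(9z + 12) + 2/9| < ϵ.
(-2z + 4)/(9z + 12) + 2/9 = (9(-2z + 4) − (-2)(9z + 12)) / (9(9z + 12)) = 60/(9(9z + 12)).
For z > 0 we have 9z + 12 > 9z, so |(-2z + 4)/(9z + 12) + 2/9| = 60/(9(9z + 12)) < 60/(9·9z) = (20/27)/z.
Thus |(-2z + 4)/(9z + 12) + 2/9| < ϵ whenever z > (20/27)/ϵ.
Take N = (20/27)/ϵ. If z > N then |(-2z + 4)/(9z + 12) + 2/9| < (20/27)/z < ϵ.

N = (20/27)/ϵ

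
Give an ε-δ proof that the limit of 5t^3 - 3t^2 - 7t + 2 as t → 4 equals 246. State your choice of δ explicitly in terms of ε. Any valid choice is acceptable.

δ = min(1, ε/271)

Suppose ε > 0. We want δ > 0 such that 0 < |t − 4| < δ implies |(5t^3 - 3t^2 - 7t + 2) − 246| < ε.
(5t^3 - 3t^2 - 7t + 2) − 246 = 5t^3 - 3t^2 - 7t - 244 = (t − 4)(5t^2 + 17t + 61).
So |(5t^3 - 3t^2 - 7t + 2) − 246| = |t − 4|·|5t^2 + 17t + 61|.
Assume first that |t − 4| < 1, so |t| < 5. Then |5t^2 + 17t + 61| ≤ 5·5^2 + 17·5 + 61 = 271.
Hence |(5t^3 - 3t^2 - 7t + 2) − 246| ≤ 271|t − 4| < ε provided |t − 4| < ε/271.
Take δ = min(1, ε/271). Then 0 < |t − 4| < δ gives both |t − 4| < 1 and |t − 4| < ε/271, so |(5t^3 - 3t^2 - 7t + 2) − 246| < ε.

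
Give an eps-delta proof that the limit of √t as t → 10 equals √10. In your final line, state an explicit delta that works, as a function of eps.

Let eps > 0 be given. We want delta > 0 such that 0 < |t − 10| < delta implies |√t − √10| < eps.
Multiplying by the conjugate, |√t − √10| = |t − 10|/(√t + √10).
Restrict delta ≤ 10 so that |t − 10| < 10 forces t > 0, and then √t + √10 > √10.
Hence |√t − √10| < |t − 10|/√10, which is < eps once |t − 10| < √10·eps.
Take delta = min(10, √10·eps). If 0 < |t − 10| < delta then t > 0 and |√t − √10| < |t − 10|/√10 < eps.

delta = min(10, √10·eps)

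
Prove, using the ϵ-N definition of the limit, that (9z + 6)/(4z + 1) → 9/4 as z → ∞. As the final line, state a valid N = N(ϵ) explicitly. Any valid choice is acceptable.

Let ϵ > 0. We seek N > 0 such that z > N implies |(9z + 6)/(4z + 1) − (9/4)| < ϵ.
(9z + 6)/(4z + 1) − (9/4) = (4(9z + 6) − 9(4z + 1)) / (4(4z + 1)) = 15/(4(4z + 1)).
For z > 0 we have 4z + 1 > 4z, so |(9z + 6)/(4z + 1) − (9/4)| = 15/(4(4z + 1)) < 15/(4·4z) = (15/16)/z.
Thus |(9z + 6)/(4z + 1) − (9/4)| < ϵ whenever z > (15/16)/ϵ.
Take N = (15/16)/ϵ. If z > N then |(9z + 6)/(4z + 1) − (9/4)| < (15/16)/z < ϵ.

N = (15/16)/ϵ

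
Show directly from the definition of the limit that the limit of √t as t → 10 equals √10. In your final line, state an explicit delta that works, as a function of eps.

Let eps > 0 be given. We want delta > 0 such that 0 < |t − 10| < delta implies |√t − √10| < eps.
Multiplying by the conjugate, |√t − √10| = |t − 10|/(√t + √10).
Restrict delta ≤ 10 so that |t − 10| < 10 forces t > 0, and then √t + √10 > √10.
Hence |√t − √10| < |t − 10|/√10, which is < eps once |t − 10| < √10·eps.
Take delta = min(10, √10·eps). If 0 < |t − 10| < delta then t > 0 and |√t − √10| < |t − 10|/√10 < eps.

delta = min(10, √10·eps)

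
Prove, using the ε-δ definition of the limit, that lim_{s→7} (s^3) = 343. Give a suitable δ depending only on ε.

Let ε > 0. We seek δ > 0 with 0 < |s − 7| < δ ⇒ |s^3 − 343| < ε.
Factor: s^3 − 343 = (s − 7)(s^2 + 7s + 49), so |s^3 − 343| = |s − 7|·|s^2 + 7s + 49|.
Restrict δ ≤ 2. Then |s − 7| < 2 gives |s| < 9, so by the triangle inequality |s^2 + 7s + 49| ≤ 9^2 + 7·9 + 49 = 193.
Hence |s^3 − 343| ≤ 193|s − 7|, which is < ε once |s − 7| < ε/193.
Take δ = min(2, ε/193). If 0 < |s − 7| < δ then both bounds hold and |s^3 − 343| ≤ 193|s − 7| < 193·(ε/193) = ε.

δ = min(2, ε/193)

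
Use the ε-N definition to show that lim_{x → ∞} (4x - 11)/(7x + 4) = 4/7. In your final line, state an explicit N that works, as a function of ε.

Suppose ε > 0. We seek N > 0 such that x > N implies |(4x - 11)/(7x + 4) − (4/7)| < ε.
(4x - 11)/(7x + 4) − (4/7) = (7(4x - 11) − 4(7x + 4)) / (7(7x + 4)) = -93/(7(7x + 4)).
For x > 0 we have 7x + 4 > 7x, so |(4x - 11)/(7x + 4) − (4/7)| = 93/(7(7x + 4)) < 93/(7·7x) = (93/49)/x.
Thus |(4x - 11)/(7x + 4) − (4/7)| < ε whenever x > (93/49)/ε.
Take N = (93/49)/ε. If x > N then |(4x - 11)/(7x + 4) − (4/7)| < (93/49)/x < ε.

N = (93/49)/ε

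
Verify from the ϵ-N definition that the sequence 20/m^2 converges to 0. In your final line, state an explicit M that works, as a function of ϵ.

Suppose ϵ > 0. For m ≥ 1, |20/m^2 − 0| = 20/m^2.
20/m^2 < ϵ ⇔ m^2 > 20/ϵ ⇔ m > (20/ϵ)^{1/2}.
Take M = (20/ϵ)^{1/2}. Then m > M implies 20/m^2 < ϵ.

M = (20/ϵ)^{1/2}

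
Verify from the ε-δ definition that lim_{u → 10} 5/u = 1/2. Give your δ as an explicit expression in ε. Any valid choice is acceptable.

Fix ε > 0. We seek δ > 0 such that 0 < |u − 10| < δ implies |5/u − (1/2)| < ε.
|5/u − (1/2)| = 5·|10 − u|/(10·|u|) = 5|u − 10|/(10|u|).
Restrict δ ≤ 5. Then |u − 10| < 5 gives |u| > 5, so 10|u| > 50.
Then |5/u − (1/2)| < 5|u − 10|/50, which is < ε when |u − 10| < 10ε.
Take δ = min(5, 10ε). Then 0 < |u − 10| < δ gives both |u − 10| < 5 and |u − 10| < 10ε, so |5/u − (1/2)| < ε.

δ = min(5, 10ε)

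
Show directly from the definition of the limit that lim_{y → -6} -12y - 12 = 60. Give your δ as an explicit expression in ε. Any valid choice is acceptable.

δ = ε/12

Let ε > 0 be given. We need δ > 0 so that 0 < |y + 6| < δ implies |(-12y - 12) − 60| < ε.
Since (-12y - 12) − 60 = -12(y + 6), we have |(-12y - 12) − 60| = 12|y + 6|.
So 12|y + 6| < ε exactly when |y + 6| < ε/12.
Choosing δ = ε/12 gives |(-12y - 12) − 60| = 12|y + 6| < ε whenever |y + 6| < δ.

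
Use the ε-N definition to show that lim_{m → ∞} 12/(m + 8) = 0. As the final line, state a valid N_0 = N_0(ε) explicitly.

N_0 = 12/ε

Fix ε > 0. For m ≥ 1, |12/(m + 8) − 0| = 12/(m + 8) ≤ 12/m.
We need 12/m < ε, i.e. m > 12/ε.
Take N_0 = 12/ε. If m > N_0 then |12/(m + 8)| ≤ 12/m < ε.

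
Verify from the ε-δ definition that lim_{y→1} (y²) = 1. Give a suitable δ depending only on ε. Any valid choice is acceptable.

Let ε > 0 be given. We seek δ > 0 with 0 < |y − 1| < δ ⇒ |y² − 1| < ε.
Factor: y² − 1 = (y − 1)(y + 1), so |y² − 1| = |y − 1|·|y + 1|.
Impose δ ≤ 2 so that |y| < 3; then |y + 1| ≤ 4.
Hence |y² − 1| ≤ 4|y − 1|, which is < ε once |y − 1| < ε/4.
Take δ = min(2, ε/4). If 0 < |y − 1| < δ then both bounds hold and |y² − 1| ≤ 4|y − 1| < 4·(ε/4) = ε.

δ = min(2, ε/4)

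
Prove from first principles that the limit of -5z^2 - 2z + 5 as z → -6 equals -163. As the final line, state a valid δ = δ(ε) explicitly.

δ = min(1, ε/63)

Fix ε > 0. We want δ > 0 such that 0 < |z + 6| < δ implies |(-5z^2 - 2z + 5) + 163| < ε.
(-5z^2 - 2z + 5) + 163 = -5z^2 - 2z + 168 = (z + 6)(-5z + 28).
So |(-5z^2 - 2z + 5) + 163| = |z + 6|·|-5z + 28|.
Require δ ≤ 1. Then |z + 6| < 1 gives |z| < 7, and by the triangle inequality |-5z + 28| ≤ 5·7 + 28 = 63.
Hence |(-5z^2 - 2z + 5) + 163| ≤ 63|z + 6| < ε provided |z + 6| < ε/63.
Choosing δ = min(1, ε/63) ensures both conditions, hence |(-5z^2 - 2z + 5) + 163| < ε.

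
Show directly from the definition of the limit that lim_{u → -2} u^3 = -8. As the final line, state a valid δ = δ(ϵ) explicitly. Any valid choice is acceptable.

Let ϵ > 0 be given. We seek δ > 0 with 0 < |u + 2| < δ ⇒ |u^3 + 8| < ϵ.
Factor: u^3 + 8 = (u + 2)(u^2 - 2u + 4), so |u^3 + 8| = |u + 2|·|u^2 - 2u + 4|.
Restrict δ ≤ 1. Then |u + 2| < 1 gives |u| < 3, so by the triangle inequality |u^2 - 2u + 4| ≤ 3^2 + 2·3 + 4 = 19.
Hence |u^3 + 8| ≤ 19|u + 2|, which is < ϵ once |u + 2| < ϵ/19.
Take δ = min(1, ϵ/19). If 0 < |u + 2| < δ then both bounds hold and |u^3 + 8| ≤ 19|u + 2| < 19·(ϵ/19) = ϵ.

δ = min(1, ϵ/19)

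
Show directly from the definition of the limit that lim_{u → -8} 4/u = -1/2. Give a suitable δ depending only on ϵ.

Fix ϵ > 0. We seek δ > 0 such that 0 < |u + 8| < δ implies |4/u + 1/2| < ϵ.
|4/u + 1/2| = 4·|-8 − u|/(8·|u|) = 4|u + 8|/(8|u|).
Require δ ≤ 4 so that |u| > 8 − 4 = 4, hence 8|u| > 32.
Then |4/u + 1/2| < 4|u + 8|/32, which is < ϵ when |u + 8| < 8ϵ.
Take δ = min(4, 8ϵ). Then 0 < |u + 8| < δ gives both |u + 8| < 4 and |u + 8| < 8ϵ, so |4/u + 1/2| < ϵ.

δ = min(4, 8ϵ)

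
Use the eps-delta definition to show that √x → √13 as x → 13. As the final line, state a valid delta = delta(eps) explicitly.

Suppose eps > 0. We want delta > 0 such that 0 < |x − 13| < delta implies |√x − √13| < eps.
Multiplying by the conjugate, |√x − √13| = |x − 13|/(√x + √13).
Restrict delta ≤ 13 so that |x − 13| < 13 forces x > 0, and then √x + √13 > √13.
Hence |√x − √13| < |x − 13|/√13, which is < eps once |x − 13| < √13·eps.
Take delta = min(13, √13·eps). If 0 < |x − 13| < delta then x > 0 and |√x − √13| < |x − 13|/√13 < eps.

delta = min(13, √13·eps)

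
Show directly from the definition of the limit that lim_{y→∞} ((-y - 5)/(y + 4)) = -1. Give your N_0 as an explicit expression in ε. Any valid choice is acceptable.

N_0 = 1/ε

Suppose ε > 0. We seek N_0 > 0 such that y > N_0 implies |(-y - 5)/(y + 4) + 1| < ε.
(-y - 5)/(y + 4) + 1 = ((-y - 5) − (-1)(y + 4)) / ((y + 4)) = -1/((y + 4)).
For y > 0 we have y + 4 > y, so |(-y - 5)/(y + 4) + 1| = 1/((y + 4)) < 1/(y) = 1/y.
Thus |(-y - 5)/(y + 4) + 1| < ε whenever y > 1/ε.
Take N_0 = 1/ε. If y > N_0 then |(-y - 5)/(y + 4) + 1| < 1/y < ε.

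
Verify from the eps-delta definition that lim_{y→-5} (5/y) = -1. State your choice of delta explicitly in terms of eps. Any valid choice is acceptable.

delta = min(5/2, (5/2)eps)

Fix eps > 0. We seek delta > 0 such that 0 < |y + 5| < delta implies |5/y + 1| < eps.
|5/y + 1| = 5·|-5 − y|/(5·|y|) = 5|y + 5|/(5|y|).
Require delta ≤ 5/2 so that |y| > 5 − 5/2 = 5/2, hence 5|y| > 25/2.
Then |5/y + 1| < 5|y + 5|/(25/2), which is < eps when |y + 5| < (5/2)eps.
Take delta = min(5/2, (5/2)eps). Then 0 < |y + 5| < delta gives both |y + 5| < 5/2 and |y + 5| < (5/2)eps, so |5/y + 1| < eps.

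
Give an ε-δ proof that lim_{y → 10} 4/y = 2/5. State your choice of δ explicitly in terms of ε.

Let ε > 0 be given. We seek δ > 0 such that 0 < |y − 10| < δ implies |4/y − (2/5)| < ε.
|4/y − (2/5)| = 4·|10 − y|/(10·|y|) = 4|y − 10|/(10|y|).
Restrict δ ≤ 5. Then |y − 10| < 5 gives |y| > 5, so 10|y| > 50.
Then |4/y − (2/5)| < 4|y − 10|/50, which is < ε when |y − 10| < (25/2)ε.
Take δ = min(5, (25/2)ε). Then 0 < |y − 10| < δ gives both |y − 10| < 5 and |y − 10| < (25/2)ε, so |4/y − (2/5)| < ε.

δ = min(5, (25/2)ε)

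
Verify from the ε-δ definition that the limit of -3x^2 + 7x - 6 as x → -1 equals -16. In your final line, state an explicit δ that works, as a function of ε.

δ = min(1, ε/16)

Suppose ε > 0. We want δ > 0 such that 0 < |x + 1| < δ implies |(-3x^2 + 7x - 6) + 16| < ε.
(-3x^2 + 7x - 6) + 16 = -3x^2 + 7x + 10 = (x + 1)(-3x + 10).
So |(-3x^2 + 7x - 6) + 16| = |x + 1|·|-3x + 10|.
Assume first that |x + 1| < 1, so |x| < 2. Then |-3x + 10| ≤ 3·2 + 10 = 16.
Hence |(-3x^2 + 7x - 6) + 16| ≤ 16|x + 1| < ε provided |x + 1| < ε/16.
Take δ = min(1, ε/16). Then 0 < |x + 1| < δ gives both |x + 1| < 1 and |x + 1| < ε/16, so |(-3x^2 + 7x - 6) + 16| < ε.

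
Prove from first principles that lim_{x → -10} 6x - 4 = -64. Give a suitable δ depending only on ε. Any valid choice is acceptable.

Let ε > 0 be given. We need δ > 0 so that 0 < |x + 10| < δ implies |(6x - 4) + 64| < ε.
Since (6x - 4) + 64 = 6(x + 10), we have |(6x - 4) + 64| = 6|x + 10|.
Thus it suffices that |x + 10| < ε/6.
Choosing δ = ε/6 gives |(6x - 4) + 64| = 6|x + 10| < ε whenever |x + 10| < δ.

δ = ε/6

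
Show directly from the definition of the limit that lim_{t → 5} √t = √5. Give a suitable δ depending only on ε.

δ = min(5, √5·ε)

Let ε > 0 be given. We want δ > 0 such that 0 < |t − 5| < δ implies |√t − √5| < ε.
Rationalise: √t − √5 = (t − 5)/(√t + √5), so |√t − √5| = |t − 5|/(√t + √5).
Restrict δ ≤ 5 so that |t − 5| < 5 forces t > 0, and then √t + √5 > √5.
Hence |√t − √5| < |t − 5|/√5, which is < ε once |t − 5| < √5·ε.
Take δ = min(5, √5·ε). If 0 < |t − 5| < δ then t > 0 and |√t − √5| < |t − 5|/√5 < ε.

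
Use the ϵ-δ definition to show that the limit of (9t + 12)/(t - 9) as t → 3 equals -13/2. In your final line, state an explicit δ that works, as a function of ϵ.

δ = min(3, (6/31)ϵ)

Let ϵ > 0. We want δ > 0 with 0 < |t − 3| < δ ⇒ |(9t + 12)/(t - 9) + 13/2| < ϵ.
Combining over a common denominator, (9t + 12)/(t - 9) + 13/2 = [(9t + 12)·(-6) − 39·(t - 9)] / [(-6)·(t - 9)] = -93(t − 3) / ((-6)(t - 9)).
So |(9t + 12)/(t - 9) + 13/2| = 93|t − 3| / (6·|t − 9|).
Restrict δ ≤ 3. Then |t − 3| < 3 gives |t − 9| = |(t − 3) + (-6)| ≥ 6 − 3 = 3.
Hence |(9t + 12)/(t - 9) + 13/2| < 93|t − 3|/(6·3) = (31/6)|t − 3|, which is < ϵ once |t − 3| < (6/31)ϵ.
Take δ = min(3, (6/31)ϵ). Then 0 < |t − 3| < δ forces both bounds, so |(9t + 12)/(t - 9) + 13/2| < ϵ.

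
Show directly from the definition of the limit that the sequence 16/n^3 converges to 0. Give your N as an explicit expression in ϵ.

N = (16/ϵ)^{1/3}

Fix ϵ > 0. For n ≥ 1, |16/n^3 − 0| = 16/n^3.
16/n^3 < ϵ ⇔ n^3 > 16/ϵ ⇔ n > (16/ϵ)^{1/3}.
Take N = (16/ϵ)^{1/3}. Then n > N implies 16/n^3 < ϵ.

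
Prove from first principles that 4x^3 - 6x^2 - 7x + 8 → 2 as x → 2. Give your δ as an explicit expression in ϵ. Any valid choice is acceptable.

δ = min(1, ϵ/45)

Let ϵ > 0. We want δ > 0 such that 0 < |x − 2| < δ implies |(4x^3 - 6x^2 - 7x + 8) − 2| < ϵ.
(4x^3 - 6x^2 - 7x + 8) − 2 = 4x^3 - 6x^2 - 7x + 6 = (x − 2)(4x^2 + 2x - 3).
So |(4x^3 - 6x^2 - 7x + 8) − 2| = |x − 2|·|4x^2 + 2x - 3|.
Assume first that |x − 2| < 1, so |x| < 3. Then |4x^2 + 2x - 3| ≤ 4·3^2 + 2·3 + 3 = 45.
Hence |(4x^3 - 6x^2 - 7x + 8) − 2| ≤ 45|x − 2| < ϵ provided |x − 2| < ϵ/45.
Choosing δ = min(1, ϵ/45) ensures both conditions, hence |(4x^3 - 6x^2 - 7x + 8) − 2| < ϵ.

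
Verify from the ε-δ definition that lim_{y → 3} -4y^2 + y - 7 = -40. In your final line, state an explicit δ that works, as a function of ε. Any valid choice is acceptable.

δ = min(1, ε/27)

Let ε > 0. We want δ > 0 such that 0 < |y − 3| < δ implies |(-4y^2 + y - 7) + 40| < ε.
(-4y^2 + y - 7) + 40 = -4y^2 + y + 33 = (y − 3)(-4y - 11).
So |(-4y^2 + y - 7) + 40| = |y − 3|·|-4y - 11|.
Assume first that |y − 3| < 1, so |y| < 4. Then |-4y - 11| ≤ 4·4 + 11 = 27.
Hence |(-4y^2 + y - 7) + 40| ≤ 27|y − 3| < ε provided |y − 3| < ε/27.
Choosing δ = min(1, ε/27) ensures both conditions, hence |(-4y^2 + y - 7) + 40| < ε.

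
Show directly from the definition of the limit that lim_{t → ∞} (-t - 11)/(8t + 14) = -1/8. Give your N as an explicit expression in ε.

N = (37/32)/ε

Suppose ε > 0. We seek N > 0 such that t > N implies |(-t - 11)/(8t + 14) + 1/8| < ε.
(-t - 11)/(8t + 14) + 1/8 = (8(-t - 11) − (-1)(8t + 14)) / (8(8t + 14)) = -74/(8(8t + 14)).
For t > 0 we have 8t + 14 > 8t, so |(-t - 11)/(8t + 14) + 1/8| = 74/(8(8t + 14)) < 74/(8·8t) = (37/32)/t.
Thus |(-t - 11)/(8t + 14) + 1/8| < ε whenever t > (37/32)/ε.
Take N = (37/32)/ε. If t > N then |(-t - 11)/(8t + 14) + 1/8| < (37/32)/t < ε.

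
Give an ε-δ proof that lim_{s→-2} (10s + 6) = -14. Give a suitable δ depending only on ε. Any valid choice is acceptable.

Fix ε > 0. We need δ > 0 so that 0 < |s + 2| < δ implies |(10s + 6) + 14| < ε.
|(10s + 6) + 14| = |10s + 20| = 10|s + 2|.
So 10|s + 2| < ε exactly when |s + 2| < ε/10.
Take δ = ε/10. If 0 < |s + 2| < δ then |(10s + 6) + 14| = 10|s + 2| < 10·(ε/10) = ε.

δ = ε/10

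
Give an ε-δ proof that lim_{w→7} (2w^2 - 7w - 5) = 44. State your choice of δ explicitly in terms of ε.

δ = min(1, ε/23)

Fix ε > 0. We want δ > 0 such that 0 < |w − 7| < δ implies |(2w^2 - 7w - 5) − 44| < ε.
(2w^2 - 7w - 5) − 44 = 2w^2 - 7w - 49 = (w − 7)(2w + 7).
So |(2w^2 - 7w - 5) − 44| = |w − 7|·|2w + 7|.
Require δ ≤ 1. Then |w − 7| < 1 gives |w| < 8, and by the triangle inequality |2w + 7| ≤ 2·8 + 7 = 23.
Hence |(2w^2 - 7w - 5) − 44| ≤ 23|w − 7| < ε provided |w − 7| < ε/23.
Take δ = min(1, ε/23). Then 0 < |w − 7| < δ gives both |w − 7| < 1 and |w − 7| < ε/23, so |(2w^2 - 7w - 5) − 44| < ε.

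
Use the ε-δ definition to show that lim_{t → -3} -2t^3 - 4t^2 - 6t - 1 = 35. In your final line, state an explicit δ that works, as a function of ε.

δ = min(1, ε/52)

Let ε > 0 be given. We want δ > 0 such that 0 < |t + 3| < δ implies |(-2t^3 - 4t^2 - 6t - 1) − 35| < ε.
(-2t^3 - 4t^2 - 6t - 1) − 35 = -2t^3 - 4t^2 - 6t - 36 = (t + 3)(-2t^2 + 2t - 12).
So |(-2t^3 - 4t^2 - 6t - 1) − 35| = |t + 3|·|-2t^2 + 2t - 12|.
Assume first that |t + 3| < 1, so |t| < 4. Then |-2t^2 + 2t - 12| ≤ 2·4^2 + 2·4 + 12 = 52.
Hence |(-2t^3 - 4t^2 - 6t - 1) − 35| ≤ 52|t + 3| < ε provided |t + 3| < ε/52.
Choosing δ = min(1, ε/52) ensures both conditions, hence |(-2t^3 - 4t^2 - 6t - 1) − 35| < ε.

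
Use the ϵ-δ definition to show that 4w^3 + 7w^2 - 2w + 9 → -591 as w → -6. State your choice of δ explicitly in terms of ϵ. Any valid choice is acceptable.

δ = min(1, ϵ/415)

Suppose ϵ > 0. We want δ > 0 such that 0 < |w + 6| < δ implies |(4w^3 + 7w^2 - 2w + 9) + 591| < ϵ.
(4w^3 + 7w^2 - 2w + 9) + 591 = 4w^3 + 7w^2 - 2w + 600 = (w + 6)(4w^2 - 17w + 100).
So |(4w^3 + 7w^2 - 2w + 9) + 591| = |w + 6|·|4w^2 - 17w + 100|.
Require δ ≤ 1. Then |w + 6| < 1 gives |w| < 7, and by the triangle inequality |4w^2 - 17w + 100| ≤ 4·7^2 + 17·7 + 100 = 415.
Hence |(4w^3 + 7w^2 - 2w + 9) + 591| ≤ 415|w + 6| < ϵ provided |w + 6| < ϵ/415.
Choosing δ = min(1, ϵ/415) ensures both conditions, hence |(4w^3 + 7w^2 - 2w + 9) + 591| < ϵ.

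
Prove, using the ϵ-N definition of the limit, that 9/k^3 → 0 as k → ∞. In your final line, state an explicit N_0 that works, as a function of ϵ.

N_0 = (9/ϵ)^{1/3}

Suppose ϵ > 0. For k ≥ 1, |9/k^3 − 0| = 9/k^3.
9/k^3 < ϵ ⇔ k^3 > 9/ϵ ⇔ k > (9/ϵ)^{1/3}.
Take N_0 = (9/ϵ)^{1/3}. Then k > N_0 implies 9/k^3 < ϵ.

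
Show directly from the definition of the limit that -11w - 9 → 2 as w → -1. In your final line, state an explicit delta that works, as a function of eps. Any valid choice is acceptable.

Fix eps > 0. We need delta > 0 so that 0 < |w + 1| < delta implies |(-11w - 9) − 2| < eps.
|(-11w - 9) − 2| = |-11w - 11| = 11|w + 1|.
So 11|w + 1| < eps exactly when |w + 1| < eps/11.
Take delta = eps/11. If 0 < |w + 1| < delta then |(-11w - 9) − 2| = 11|w + 1| < 11·(eps/11) = eps.

delta = eps/11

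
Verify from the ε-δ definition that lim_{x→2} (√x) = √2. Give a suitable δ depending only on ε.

Let ε > 0. We want δ > 0 such that 0 < |x − 2| < δ implies |√x − √2| < ε.
Rationalise: √x − √2 = (x − 2)/(√x + √2), so |√x − √2| = |x − 2|/(√x + √2).
Restrict δ ≤ 2 so that |x − 2| < 2 forces x > 0, and then √x + √2 > √2.
Hence |√x − √2| < |x − 2|/√2, which is < ε once |x − 2| < √2·ε.
Take δ = min(2, √2·ε). If 0 < |x − 2| < δ then x > 0 and |√x − √2| < |x − 2|/√2 < ε.

δ = min(2, √2·ε)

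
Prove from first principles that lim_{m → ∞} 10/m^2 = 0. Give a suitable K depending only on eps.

Let eps > 0 be given. For m ≥ 1, |10/m^2 − 0| = 10/m^2.
10/m^2 < eps ⇔ m^2 > 10/eps ⇔ m > (10/eps)^{1/2}.
Take K = (10/eps)^{1/2}. Then m > K implies 10/m^2 < eps.

K = (10/eps)^{1/2}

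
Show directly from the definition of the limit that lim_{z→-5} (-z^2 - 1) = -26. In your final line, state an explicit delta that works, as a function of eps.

delta = min(1, eps/11)

Let eps > 0. We want delta > 0 such that 0 < |z + 5| < delta implies |(-z^2 - 1) + 26| < eps.
(-z^2 - 1) + 26 = -z^2 + 25 = (z + 5)(-z + 5).
So |(-z^2 - 1) + 26| = |z + 5|·|-z + 5|.
Assume first that |z + 5| < 1, so |z| < 6. Then |-z + 5| ≤ 6 + 5 = 11.
Hence |(-z^2 - 1) + 26| ≤ 11|z + 5| < eps provided |z + 5| < eps/11.
Take delta = min(1, eps/11). Then 0 < |z + 5| < delta gives both |z + 5| < 1 and |z + 5| < eps/11, so |(-z^2 - 1) + 26| < eps.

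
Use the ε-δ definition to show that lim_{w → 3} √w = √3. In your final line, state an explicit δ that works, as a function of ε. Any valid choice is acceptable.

Let ε > 0 be given. We want δ > 0 such that 0 < |w − 3| < δ implies |√w − √3| < ε.
Rationalise: √w − √3 = (w − 3)/(√w + √3), so |√w − √3| = |w − 3|/(√w + √3).
Restrict δ ≤ 3 so that |w − 3| < 3 forces w > 0, and then √w + √3 > √3.
Hence |√w − √3| < |w − 3|/√3, which is < ε once |w − 3| < √3·ε.
Take δ = min(3, √3·ε). If 0 < |w − 3| < δ then w > 0 and |√w − √3| < |w − 3|/√3 < ε.

δ = min(3, √3·ε)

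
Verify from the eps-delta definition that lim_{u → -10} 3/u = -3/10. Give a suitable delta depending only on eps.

Suppose eps > 0. We seek delta > 0 such that 0 < |u + 10| < delta implies |3/u + 3/10| < eps.
|3/u + 3/10| = 3·|-10 − u|/(10·|u|) = 3|u + 10|/(10|u|).
Restrict delta ≤ 5. Then |u + 10| < 5 gives |u| > 5, so 10|u| > 50.
Then |3/u + 3/10| < 3|u + 10|/50, which is < eps when |u + 10| < (50/3)eps.
Take delta = min(5, (50/3)eps). Then 0 < |u + 10| < delta gives both |u + 10| < 5 and |u + 10| < (50/3)eps, so |3/u + 3/10| < eps.

delta = min(5, (50/3)eps)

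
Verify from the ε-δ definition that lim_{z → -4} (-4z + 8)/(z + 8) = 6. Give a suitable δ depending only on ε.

δ = min(2, (1/5)ε)

Let ε > 0 be given. We want δ > 0 with 0 < |z + 4| < δ ⇒ |(-4z + 8)/(z + 8) − 6| < ε.
Combining over a common denominator, (-4z + 8)/(z + 8) − 6 = [(-4z + 8)·4 − 24·(z + 8)] / [4·(z + 8)] = -40(z + 4) / (4(z + 8)).
So |(-4z + 8)/(z + 8) − 6| = 40|z + 4| / (4·|z + 8|).
Require δ ≤ 2, so |z + 8| ≥ |4| − |z + 4| > 4 − 2 = 2.
Hence |(-4z + 8)/(z + 8) − 6| < 40|z + 4|/(4·2) = 5|z + 4|, which is < ε once |z + 4| < (1/5)ε.
Take δ = min(2, (1/5)ε). Then 0 < |z + 4| < δ forces both bounds, so |(-4z + 8)/(z + 8) − 6| < ε.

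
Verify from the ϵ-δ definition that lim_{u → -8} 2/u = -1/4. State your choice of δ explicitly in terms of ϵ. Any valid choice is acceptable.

δ = min(4, 16ϵ)

Fix ϵ > 0. We seek δ > 0 such that 0 < |u + 8| < δ implies |2/u + 1/4| < ϵ.
|2/u + 1/4| = 2·|-8 − u|/(8·|u|) = 2|u + 8|/(8|u|).
Require δ ≤ 4 so that |u| > 8 − 4 = 4, hence 8|u| > 32.
Then |2/u + 1/4| < 2|u + 8|/32, which is < ϵ when |u + 8| < 16ϵ.
Take δ = min(4, 16ϵ). Then 0 < |u + 8| < δ gives both |u + 8| < 4 and |u + 8| < 16ϵ, so |2/u + 1/4| < ϵ.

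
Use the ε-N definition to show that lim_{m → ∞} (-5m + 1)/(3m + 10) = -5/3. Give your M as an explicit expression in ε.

Fix ε > 0. For m ≥ 1, |(-5m + 1)/(3m + 10) + 5/3| = |53|/(3(3m + 10)) = 53/(3(3m + 10)).
Since 3m + 10 ≥ 3m for m ≥ 1, this is ≤ 53/(3·3m) = (53/9)/m.
So |(-5m + 1)/(3m + 10) + 5/3| < ε whenever m > (53/9)/ε.
Take M = (53/9)/ε. If m > M then |(-5m + 1)/(3m + 10) + 5/3| ≤ (53/9)/m < ε.

M = (53/9)/ε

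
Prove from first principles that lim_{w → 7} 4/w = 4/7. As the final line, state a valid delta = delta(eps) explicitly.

delta = min(7/2, (49/8)eps)

Let eps > 0. We seek delta > 0 such that 0 < |w − 7| < delta implies |4/w − (4/7)| < eps.
|4/w − (4/7)| = 4·|7 − w|/(7·|w|) = 4|w − 7|/(7|w|).
Require delta ≤ 7/2 so that |w| > 7 − 7/2 = 7/2, hence 7|w| > 49/2.
Then |4/w − (4/7)| < 4|w − 7|/(49/2), which is < eps when |w − 7| < (49/8)eps.
Take delta = min(7/2, (49/8)eps). Then 0 < |w − 7| < delta gives both |w − 7| < 7/2 and |w − 7| < (49/8)eps, so |4/w − (4/7)| < eps.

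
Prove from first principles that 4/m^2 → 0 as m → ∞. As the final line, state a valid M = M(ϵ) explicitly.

Suppose ϵ > 0. For m ≥ 1, |4/m^2 − 0| = 4/m^2.
4/m^2 < ϵ ⇔ m^2 > 4/ϵ ⇔ m > (4/ϵ)^{1/2}.
Take M = (4/ϵ)^{1/2}. Then m > M implies 4/m^2 < ϵ.

M = (4/ϵ)^{1/2}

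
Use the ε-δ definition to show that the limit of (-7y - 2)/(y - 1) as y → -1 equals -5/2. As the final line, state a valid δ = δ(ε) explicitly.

δ = min(1, (2/9)ε)

Let ε > 0 be given. We want δ > 0 with 0 < |y + 1| < δ ⇒ |(-7y - 2)/(y - 1) + 5/2| < ε.
Combining over a common denominator, (-7y - 2)/(y - 1) + 5/2 = [(-7y - 2)·(-2) − 5·(y - 1)] / [(-2)·(y - 1)] = 9(y + 1) / ((-2)(y - 1)).
So |(-7y - 2)/(y - 1) + 5/2| = 9|y + 1| / (2·|y − 1|).
Require δ ≤ 1, so |y − 1| ≥ |-2| − |y + 1| > 2 − 1 = 1.
Hence |(-7y - 2)/(y - 1) + 5/2| < 9|y + 1|/(2·1) = (9/2)|y + 1|, which is < ε once |y + 1| < (2/9)ε.
Take δ = min(1, (2/9)ε). Then 0 < |y + 1| < δ forces both bounds, so |(-7y - 2)/(y - 1) + 5/2| < ε.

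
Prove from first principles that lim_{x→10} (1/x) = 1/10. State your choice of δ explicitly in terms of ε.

Fix ε > 0. We seek δ > 0 such that 0 < |x − 10| < δ implies |1/x − (1/10)| < ε.
|1/x − (1/10)| = |10 − x|/(10·|x|) = |x − 10|/(10|x|).
Require δ ≤ 5 so that |x| > 10 − 5 = 5, hence 10|x| > 50.
Then |1/x − (1/10)| < |x − 10|/50, which is < ε when |x − 10| < 50ε.
Take δ = min(5, 50ε). Then 0 < |x − 10| < δ gives both |x − 10| < 5 and |x − 10| < 50ε, so |1/x − (1/10)| < ε.

δ = min(5, 50ε)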